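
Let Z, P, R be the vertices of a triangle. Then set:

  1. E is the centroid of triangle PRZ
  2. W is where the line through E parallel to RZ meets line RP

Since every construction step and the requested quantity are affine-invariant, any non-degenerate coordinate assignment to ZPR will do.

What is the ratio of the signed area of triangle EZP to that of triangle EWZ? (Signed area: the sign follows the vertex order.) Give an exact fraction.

Assign Z = (0, 0), P = (1, 0), R = (0, 1) — the answer is frame-independent, so this choice is without loss of generality.
1. E is the centroid of triangle PRZ ⇒ E = (1/3, 1/3)
2. W is where the line through E parallel to RZ meets line RP ⇒ W = (1/3, 2/3)
2·[EZP] = 1/3, 2·[EWZ] = 1/9
[EZP]:[EWZ] = 1/3:1/9 = 3

[EZP]:[EWZ] = 3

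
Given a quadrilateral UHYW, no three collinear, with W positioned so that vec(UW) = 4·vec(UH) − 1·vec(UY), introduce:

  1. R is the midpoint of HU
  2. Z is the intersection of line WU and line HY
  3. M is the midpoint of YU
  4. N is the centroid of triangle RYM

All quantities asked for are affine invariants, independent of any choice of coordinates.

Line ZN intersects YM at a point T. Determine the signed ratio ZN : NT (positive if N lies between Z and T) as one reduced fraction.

ZN:NT = 7

Assign U = (0, 0), H = (1, 0), Y = (0, 1), W = (4, -1) — the answer is frame-independent, so this choice is without loss of generality.
1. R is the midpoint of HU ⇒ R = (1/2, 0)
2. Z is the intersection of line WU and line HY ⇒ Z = (4/3, -1/3)
3. M is the midpoint of YU ⇒ M = (0, 1/2)
4. N is the centroid of triangle RYM ⇒ N = (1/6, 1/2)
line ZN meets YM at T = (0, 13/21)
N = Z + t·(T−Z) with t = 7/8, so ZN:NT = 7/8:1/8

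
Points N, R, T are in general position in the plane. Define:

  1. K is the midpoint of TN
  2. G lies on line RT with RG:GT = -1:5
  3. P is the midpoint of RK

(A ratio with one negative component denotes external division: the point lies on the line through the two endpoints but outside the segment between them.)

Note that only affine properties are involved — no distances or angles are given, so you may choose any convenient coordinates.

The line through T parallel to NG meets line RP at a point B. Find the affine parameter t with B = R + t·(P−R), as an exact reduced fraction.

t = 16/3

Choose coordinates N = (0, 0), R = (1, 0), T = (0, 1).
1. K is the midpoint of TN ⇒ K = (0, 1/2)
2. G lies on line RT with RG:GT = -1:5 ⇒ G = (5/4, -1/4)
3. P is the midpoint of RK ⇒ P = (1/2, 1/4)
through T parallel to NG: direction (5/4, -1/4); meets RP at B = (-5/3, 4/3)
B = R + t·(P−R) with t = 16/3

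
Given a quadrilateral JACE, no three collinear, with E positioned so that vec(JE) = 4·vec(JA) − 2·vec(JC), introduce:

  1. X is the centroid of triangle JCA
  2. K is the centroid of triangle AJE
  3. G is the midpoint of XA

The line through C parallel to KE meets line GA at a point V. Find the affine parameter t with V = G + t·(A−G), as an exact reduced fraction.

Set J = (0, 0), A = (1, 0), C = (0, 1), E = (4, -2); any affine frame gives the same invariant.
1. X is the centroid of triangle JCA ⇒ X = (1/3, 1/3)
2. K is the centroid of triangle AJE ⇒ K = (5/3, -2/3)
3. G is the midpoint of XA ⇒ G = (2/3, 1/6)
through C parallel to KE: direction (7/3, -4/3); meets GA at V = (7, -3)
V = G + t·(A−G) with t = 19

t = 19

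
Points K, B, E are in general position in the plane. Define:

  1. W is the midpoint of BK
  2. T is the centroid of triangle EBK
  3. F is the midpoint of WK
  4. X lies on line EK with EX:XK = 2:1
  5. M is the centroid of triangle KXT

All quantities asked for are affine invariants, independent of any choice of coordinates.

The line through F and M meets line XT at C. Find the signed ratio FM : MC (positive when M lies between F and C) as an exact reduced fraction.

Work in coordinates with K = (0, 0), B = (1, 0), E = (0, 1).
1. W is the midpoint of BK ⇒ W = (1/2, 0)
2. T is the centroid of triangle EBK ⇒ T = (1/3, 1/3)
3. F is the midpoint of WK ⇒ F = (1/4, 0)
4. X lies on line EK with EX:XK = 2:1 ⇒ X = (0, 1/3)
5. M is the centroid of triangle KXT ⇒ M = (1/9, 2/9)
line FM meets XT at C = (1/24, 1/3)
M = F + t·(C−F) with t = 2/3, so FM:MC = 2/3:1/3

FM:MC = 2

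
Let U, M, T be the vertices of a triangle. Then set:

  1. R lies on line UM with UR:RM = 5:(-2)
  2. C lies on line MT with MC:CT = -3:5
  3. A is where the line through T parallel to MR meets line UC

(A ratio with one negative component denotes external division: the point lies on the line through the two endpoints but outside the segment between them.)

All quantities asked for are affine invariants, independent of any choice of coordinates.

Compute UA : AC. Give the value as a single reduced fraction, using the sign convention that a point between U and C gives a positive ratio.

UA:AC = -2/5

Choose coordinates U = (0, 0), M = (1, 0), T = (0, 1).
1. R lies on line UM with UR:RM = 5:(-2) ⇒ R = (5/3, 0)
2. C lies on line MT with MC:CT = -3:5 ⇒ C = (5/2, -3/2)
3. A is where the line through T parallel to MR meets line UC ⇒ A = (-5/3, 1)
A = U + t·(C−U) with t = -2/3, so UA:AC = t:(1−t) = -2/3:5/3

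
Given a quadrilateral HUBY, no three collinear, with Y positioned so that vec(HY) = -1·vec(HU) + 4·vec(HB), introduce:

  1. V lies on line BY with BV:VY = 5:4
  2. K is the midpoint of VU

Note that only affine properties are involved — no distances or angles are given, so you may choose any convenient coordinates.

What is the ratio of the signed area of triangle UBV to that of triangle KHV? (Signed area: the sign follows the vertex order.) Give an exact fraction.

[UBV]:[KHV] = 5/6

Set H = (0, 0), U = (1, 0), B = (0, 1), Y = (-1, 4); any affine frame gives the same invariant.
1. V lies on line BY with BV:VY = 5:4 ⇒ V = (-5/9, 8/3)
2. K is the midpoint of VU ⇒ K = (2/9, 4/3)
2·[UBV] = -10/9, 2·[KHV] = -4/3
[UBV]:[KHV] = -10/9:-4/3 = 5/6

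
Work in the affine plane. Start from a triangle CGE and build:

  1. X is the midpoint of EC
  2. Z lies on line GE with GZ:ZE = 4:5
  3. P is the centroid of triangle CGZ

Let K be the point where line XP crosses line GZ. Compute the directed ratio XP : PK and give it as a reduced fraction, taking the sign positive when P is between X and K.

Choose coordinates C = (0, 0), G = (1, 0), E = (0, 1).
1. X is the midpoint of EC ⇒ X = (0, 1/2)
2. Z lies on line GE with GZ:ZE = 4:5 ⇒ Z = (5/9, 4/9)
3. P is the centroid of triangle CGZ ⇒ P = (14/27, 4/27)
line XP meets GZ at K = (14/9, -5/9)
P = X + t·(K−X) with t = 1/3, so XP:PK = 1/3:2/3

XP:PK = 1/2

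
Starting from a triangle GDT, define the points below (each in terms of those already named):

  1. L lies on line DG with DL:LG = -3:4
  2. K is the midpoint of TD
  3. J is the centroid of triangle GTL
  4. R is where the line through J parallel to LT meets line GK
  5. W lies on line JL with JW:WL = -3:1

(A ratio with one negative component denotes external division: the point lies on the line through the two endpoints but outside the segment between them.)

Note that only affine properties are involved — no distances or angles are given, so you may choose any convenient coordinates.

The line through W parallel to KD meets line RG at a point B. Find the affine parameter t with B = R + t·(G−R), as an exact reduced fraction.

Set G = (0, 0), D = (1, 0), T = (0, 1); any affine frame gives the same invariant.
1. L lies on line DG with DL:LG = -3:4 ⇒ L = (4, 0)
2. K is the midpoint of TD ⇒ K = (1/2, 1/2)
3. J is the centroid of triangle GTL ⇒ J = (4/3, 1/3)
4. R is where the line through J parallel to LT meets line GK ⇒ R = (8/15, 8/15)
5. W lies on line JL with JW:WL = -3:1 ⇒ W = (16/3, -1/6)
through W parallel to KD: direction (1/2, -1/2); meets RG at B = (31/12, 31/12)
B = R + t·(G−R) with t = -123/32

t = -123/32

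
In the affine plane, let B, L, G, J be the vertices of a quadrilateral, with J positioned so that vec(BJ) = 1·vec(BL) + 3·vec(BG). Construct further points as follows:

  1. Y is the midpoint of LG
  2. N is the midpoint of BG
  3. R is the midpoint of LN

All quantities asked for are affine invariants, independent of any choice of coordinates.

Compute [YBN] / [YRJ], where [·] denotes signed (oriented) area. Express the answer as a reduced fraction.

Set B = (0, 0), L = (1, 0), G = (0, 1), J = (1, 3); any affine frame gives the same invariant.
1. Y is the midpoint of LG ⇒ Y = (1/2, 1/2)
2. N is the midpoint of BG ⇒ N = (0, 1/2)
3. R is the midpoint of LN ⇒ R = (1/2, 1/4)
2·[YBN] = -1/4, 2·[YRJ] = 1/8
[YBN]:[YRJ] = -1/4:1/8 = -2

[YBN]:[YRJ] = -2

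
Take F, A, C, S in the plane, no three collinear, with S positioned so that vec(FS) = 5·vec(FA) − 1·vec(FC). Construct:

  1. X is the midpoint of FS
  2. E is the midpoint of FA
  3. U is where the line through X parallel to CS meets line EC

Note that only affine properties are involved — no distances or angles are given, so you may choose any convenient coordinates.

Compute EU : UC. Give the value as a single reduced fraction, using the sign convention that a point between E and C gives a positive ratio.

EU:UC = 3/5

Work in coordinates with F = (0, 0), A = (1, 0), C = (0, 1), S = (5, -1).
1. X is the midpoint of FS ⇒ X = (5/2, -1/2)
2. E is the midpoint of FA ⇒ E = (1/2, 0)
3. U is where the line through X parallel to CS meets line EC ⇒ U = (5/16, 3/8)
U = E + t·(C−E) with t = 3/8, so EU:UC = t:(1−t) = 3/8:5/8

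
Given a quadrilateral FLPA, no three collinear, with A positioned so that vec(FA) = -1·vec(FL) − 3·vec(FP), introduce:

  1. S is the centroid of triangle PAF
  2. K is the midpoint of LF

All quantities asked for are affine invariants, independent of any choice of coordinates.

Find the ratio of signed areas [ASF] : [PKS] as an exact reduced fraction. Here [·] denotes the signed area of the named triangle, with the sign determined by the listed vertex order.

Set F = (0, 0), L = (1, 0), P = (0, 1), A = (-1, -3); any affine frame gives the same invariant.
1. S is the centroid of triangle PAF ⇒ S = (-1/3, -2/3)
2. K is the midpoint of LF ⇒ K = (1/2, 0)
2·[ASF] = -1/3, 2·[PKS] = -7/6
[ASF]:[PKS] = -1/3:-7/6 = 2/7

[ASF]:[PKS] = 2/7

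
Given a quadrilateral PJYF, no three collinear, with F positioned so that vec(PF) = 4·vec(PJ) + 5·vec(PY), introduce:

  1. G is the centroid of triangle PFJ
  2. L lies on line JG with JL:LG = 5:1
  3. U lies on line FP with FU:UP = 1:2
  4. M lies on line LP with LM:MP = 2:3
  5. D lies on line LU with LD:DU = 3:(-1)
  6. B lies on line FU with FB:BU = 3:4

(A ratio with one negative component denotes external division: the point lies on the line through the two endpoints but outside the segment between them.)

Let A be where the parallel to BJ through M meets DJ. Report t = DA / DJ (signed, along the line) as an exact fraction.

t = -347/235

Work in coordinates with P = (0, 0), J = (1, 0), Y = (0, 1), F = (4, 5).
1. G is the centroid of triangle PFJ ⇒ G = (5/3, 5/3)
2. L lies on line JG with JL:LG = 5:1 ⇒ L = (14/9, 25/18)
3. U lies on line FP with FU:UP = 1:2 ⇒ U = (8/3, 10/3)
4. M lies on line LP with LM:MP = 2:3 ⇒ M = (14/15, 5/6)
5. D lies on line LU with LD:DU = 3:(-1) ⇒ D = (29/9, 155/36)
6. B lies on line FU with FB:BU = 3:4 ⇒ B = (24/7, 30/7)
through M parallel to BJ: direction (-17/7, -30/7); meets DJ at A = (917/141, 3007/282)
A = D + t·(J−D) with t = -347/235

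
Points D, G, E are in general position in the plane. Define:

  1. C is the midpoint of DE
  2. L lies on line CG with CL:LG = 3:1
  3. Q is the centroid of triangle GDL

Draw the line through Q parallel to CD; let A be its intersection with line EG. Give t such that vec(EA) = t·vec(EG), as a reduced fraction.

t = 7/12

Work in coordinates with D = (0, 0), G = (1, 0), E = (0, 1).
1. C is the midpoint of DE ⇒ C = (0, 1/2)
2. L lies on line CG with CL:LG = 3:1 ⇒ L = (3/4, 1/8)
3. Q is the centroid of triangle GDL ⇒ Q = (7/12, 1/24)
through Q parallel to CD: direction (0, -1/2); meets EG at A = (7/12, 5/12)
A = E + t·(G−E) with t = 7/12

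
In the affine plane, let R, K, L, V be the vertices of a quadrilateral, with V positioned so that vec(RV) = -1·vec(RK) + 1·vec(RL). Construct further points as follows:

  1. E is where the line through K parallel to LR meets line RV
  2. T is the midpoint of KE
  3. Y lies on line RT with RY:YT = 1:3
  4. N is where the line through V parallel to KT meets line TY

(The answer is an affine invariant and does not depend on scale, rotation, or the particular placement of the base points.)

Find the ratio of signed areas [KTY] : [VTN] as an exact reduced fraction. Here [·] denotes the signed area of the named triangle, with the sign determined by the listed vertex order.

Choose coordinates R = (0, 0), K = (1, 0), L = (0, 1), V = (-1, 1).
1. E is where the line through K parallel to LR meets line RV ⇒ E = (1, -1)
2. T is the midpoint of KE ⇒ T = (1, -1/2)
3. Y lies on line RT with RY:YT = 1:3 ⇒ Y = (1/4, -1/8)
4. N is where the line through V parallel to KT meets line TY ⇒ N = (-1, 1/2)
2·[KTY] = -3/8, 2·[VTN] = -1
[KTY]:[VTN] = -3/8:-1 = 3/8

[KTY]:[VTN] = 3/8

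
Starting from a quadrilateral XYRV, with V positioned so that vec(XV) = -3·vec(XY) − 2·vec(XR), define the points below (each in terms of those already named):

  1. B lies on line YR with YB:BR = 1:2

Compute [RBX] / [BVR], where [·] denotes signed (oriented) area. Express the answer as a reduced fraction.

[RBX]:[BVR] = 1/6

Set X = (0, 0), Y = (1, 0), R = (0, 1), V = (-3, -2); any affine frame gives the same invariant.
1. B lies on line YR with YB:BR = 1:2 ⇒ B = (2/3, 1/3)
2·[RBX] = -2/3, 2·[BVR] = -4
[RBX]:[BVR] = -2/3:-4 = 1/6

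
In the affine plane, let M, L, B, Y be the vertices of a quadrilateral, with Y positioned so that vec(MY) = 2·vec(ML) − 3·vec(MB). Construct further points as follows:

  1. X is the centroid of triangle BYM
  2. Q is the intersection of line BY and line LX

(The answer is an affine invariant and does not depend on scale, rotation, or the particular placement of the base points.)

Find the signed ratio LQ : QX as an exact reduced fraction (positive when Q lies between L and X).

LQ:QX = 3

Set M = (0, 0), L = (1, 0), B = (0, 1), Y = (2, -3); any affine frame gives the same invariant.
1. X is the centroid of triangle BYM ⇒ X = (2/3, -2/3)
2. Q is the intersection of line BY and line LX ⇒ Q = (3/4, -1/2)
Q = L + t·(X−L) with t = 3/4, so LQ:QX = t:(1−t) = 3/4:1/4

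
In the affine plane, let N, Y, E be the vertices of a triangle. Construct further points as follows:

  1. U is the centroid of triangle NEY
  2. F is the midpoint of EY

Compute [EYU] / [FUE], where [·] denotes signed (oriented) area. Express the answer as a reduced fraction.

Set N = (0, 0), Y = (1, 0), E = (0, 1); any affine frame gives the same invariant.
1. U is the centroid of triangle NEY ⇒ U = (1/3, 1/3)
2. F is the midpoint of EY ⇒ F = (1/2, 1/2)
2·[EYU] = -1/3, 2·[FUE] = -1/6
[EYU]:[FUE] = -1/3:-1/6 = 2

[EYU]:[FUE] = 2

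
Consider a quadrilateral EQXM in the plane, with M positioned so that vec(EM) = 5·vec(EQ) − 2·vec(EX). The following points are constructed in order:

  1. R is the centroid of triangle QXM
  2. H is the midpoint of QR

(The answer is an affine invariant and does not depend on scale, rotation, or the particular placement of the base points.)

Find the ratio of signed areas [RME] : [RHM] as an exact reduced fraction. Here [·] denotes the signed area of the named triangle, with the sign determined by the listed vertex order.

[RME]:[RHM] = -7

Work in coordinates with E = (0, 0), Q = (1, 0), X = (0, 1), M = (5, -2).
1. R is the centroid of triangle QXM ⇒ R = (2, -1/3)
2. H is the midpoint of QR ⇒ H = (3/2, -1/6)
2·[RME] = -7/3, 2·[RHM] = 1/3
[RME]:[RHM] = -7/3:1/3 = -7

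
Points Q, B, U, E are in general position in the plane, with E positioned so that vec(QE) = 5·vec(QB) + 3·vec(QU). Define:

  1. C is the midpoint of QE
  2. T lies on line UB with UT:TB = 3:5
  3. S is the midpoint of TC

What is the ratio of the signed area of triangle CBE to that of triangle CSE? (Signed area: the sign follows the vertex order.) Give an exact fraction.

[CBE]:[CSE] = -3

Assign Q = (0, 0), B = (1, 0), U = (0, 1), E = (5, 3) — the answer is frame-independent, so this choice is without loss of generality.
1. C is the midpoint of QE ⇒ C = (5/2, 3/2)
2. T lies on line UB with UT:TB = 3:5 ⇒ T = (3/8, 5/8)
3. S is the midpoint of TC ⇒ S = (23/16, 17/16)
2·[CBE] = 3/2, 2·[CSE] = -1/2
[CBE]:[CSE] = 3/2:-1/2 = -3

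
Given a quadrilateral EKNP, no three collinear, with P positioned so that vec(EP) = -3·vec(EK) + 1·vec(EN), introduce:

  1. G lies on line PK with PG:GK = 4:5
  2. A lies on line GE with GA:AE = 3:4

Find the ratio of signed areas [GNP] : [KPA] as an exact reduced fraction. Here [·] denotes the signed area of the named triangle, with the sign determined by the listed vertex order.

Assign E = (0, 0), K = (1, 0), N = (0, 1), P = (-3, 1) — the answer is frame-independent, so this choice is without loss of generality.
1. G lies on line PK with PG:GK = 4:5 ⇒ G = (-11/9, 5/9)
2. A lies on line GE with GA:AE = 3:4 ⇒ A = (-44/63, 20/63)
2·[GNP] = 4/3, 2·[KPA] = 3/7
[GNP]:[KPA] = 4/3:3/7 = 28/9

[GNP]:[KPA] = 28/9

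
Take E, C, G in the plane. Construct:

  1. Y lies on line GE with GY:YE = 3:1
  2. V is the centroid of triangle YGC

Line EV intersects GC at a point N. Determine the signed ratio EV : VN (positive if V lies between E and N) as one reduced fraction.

Assign E = (0, 0), C = (1, 0), G = (0, 1) — the answer is frame-independent, so this choice is without loss of generality.
1. Y lies on line GE with GY:YE = 3:1 ⇒ Y = (0, 1/4)
2. V is the centroid of triangle YGC ⇒ V = (1/3, 5/12)
line EV meets GC at N = (4/9, 5/9)
V = E + t·(N−E) with t = 3/4, so EV:VN = 3/4:1/4

EV:VN = 3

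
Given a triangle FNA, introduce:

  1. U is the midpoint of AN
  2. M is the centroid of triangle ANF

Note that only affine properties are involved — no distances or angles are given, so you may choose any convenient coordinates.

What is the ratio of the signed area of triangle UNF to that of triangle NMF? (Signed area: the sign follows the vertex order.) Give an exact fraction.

Choose coordinates F = (0, 0), N = (1, 0), A = (0, 1).
1. U is the midpoint of AN ⇒ U = (1/2, 1/2)
2. M is the centroid of triangle ANF ⇒ M = (1/3, 1/3)
2·[UNF] = -1/2, 2·[NMF] = 1/3
[UNF]:[NMF] = -1/2:1/3 = -3/2

[UNF]:[NMF] = -3/2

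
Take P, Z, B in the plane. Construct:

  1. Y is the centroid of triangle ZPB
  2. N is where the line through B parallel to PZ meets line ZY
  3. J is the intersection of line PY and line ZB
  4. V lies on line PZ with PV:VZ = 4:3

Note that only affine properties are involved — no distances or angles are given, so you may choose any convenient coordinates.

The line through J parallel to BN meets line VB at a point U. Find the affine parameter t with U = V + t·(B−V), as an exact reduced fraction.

t = 1/2

Assign P = (0, 0), Z = (1, 0), B = (0, 1) — the answer is frame-independent, so this choice is without loss of generality.
1. Y is the centroid of triangle ZPB ⇒ Y = (1/3, 1/3)
2. N is where the line through B parallel to PZ meets line ZY ⇒ N = (-1, 1)
3. J is the intersection of line PY and line ZB ⇒ J = (1/2, 1/2)
4. V lies on line PZ with PV:VZ = 4:3 ⇒ V = (4/7, 0)
through J parallel to BN: direction (-1, 0); meets VB at U = (2/7, 1/2)
U = V + t·(B−V) with t = 1/2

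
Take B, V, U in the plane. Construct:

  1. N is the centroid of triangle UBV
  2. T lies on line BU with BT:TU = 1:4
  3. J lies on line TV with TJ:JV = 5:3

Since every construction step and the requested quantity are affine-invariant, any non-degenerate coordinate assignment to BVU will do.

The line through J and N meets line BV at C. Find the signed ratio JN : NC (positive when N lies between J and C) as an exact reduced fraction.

JN:NC = -31/40

Assign B = (0, 0), V = (1, 0), U = (0, 1) — the answer is frame-independent, so this choice is without loss of generality.
1. N is the centroid of triangle UBV ⇒ N = (1/3, 1/3)
2. T lies on line BU with BT:TU = 1:4 ⇒ T = (0, 1/5)
3. J lies on line TV with TJ:JV = 5:3 ⇒ J = (5/8, 3/40)
line JN meets BV at C = (22/31, 0)
N = J + t·(C−J) with t = -31/9, so JN:NC = -31/9:40/9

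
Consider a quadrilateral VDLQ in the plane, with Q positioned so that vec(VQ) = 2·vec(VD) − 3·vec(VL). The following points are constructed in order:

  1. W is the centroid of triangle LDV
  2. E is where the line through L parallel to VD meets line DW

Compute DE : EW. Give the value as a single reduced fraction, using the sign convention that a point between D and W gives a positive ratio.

DE:EW = -3/2

Work in coordinates with V = (0, 0), D = (1, 0), L = (0, 1), Q = (2, -3).
1. W is the centroid of triangle LDV ⇒ W = (1/3, 1/3)
2. E is where the line through L parallel to VD meets line DW ⇒ E = (-1, 1)
E = D + t·(W−D) with t = 3, so DE:EW = t:(1−t) = 3:-2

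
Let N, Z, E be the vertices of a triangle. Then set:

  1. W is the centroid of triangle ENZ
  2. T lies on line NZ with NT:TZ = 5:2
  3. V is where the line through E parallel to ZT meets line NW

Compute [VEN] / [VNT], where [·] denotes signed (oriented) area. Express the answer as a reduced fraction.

[VEN]:[VNT] = 7/5

Work in coordinates with N = (0, 0), Z = (1, 0), E = (0, 1).
1. W is the centroid of triangle ENZ ⇒ W = (1/3, 1/3)
2. T lies on line NZ with NT:TZ = 5:2 ⇒ T = (5/7, 0)
3. V is where the line through E parallel to ZT meets line NW ⇒ V = (1, 1)
2·[VEN] = 1, 2·[VNT] = 5/7
[VEN]:[VNT] = 1:5/7 = 7/5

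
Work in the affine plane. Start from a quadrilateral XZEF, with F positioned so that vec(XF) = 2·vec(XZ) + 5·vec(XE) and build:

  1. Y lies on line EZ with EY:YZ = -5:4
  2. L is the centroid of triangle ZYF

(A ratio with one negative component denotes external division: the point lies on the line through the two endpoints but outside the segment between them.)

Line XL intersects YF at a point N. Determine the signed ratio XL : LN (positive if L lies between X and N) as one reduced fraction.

Assign X = (0, 0), Z = (1, 0), E = (0, 1), F = (2, 5) — the answer is frame-independent, so this choice is without loss of generality.
1. Y lies on line EZ with EY:YZ = -5:4 ⇒ Y = (5, -4)
2. L is the centroid of triangle ZYF ⇒ L = (8/3, 1/3)
line XL meets YF at N = (88/25, 11/25)
L = X + t·(N−X) with t = 25/33, so XL:LN = 25/33:8/33

XL:LN = 25/8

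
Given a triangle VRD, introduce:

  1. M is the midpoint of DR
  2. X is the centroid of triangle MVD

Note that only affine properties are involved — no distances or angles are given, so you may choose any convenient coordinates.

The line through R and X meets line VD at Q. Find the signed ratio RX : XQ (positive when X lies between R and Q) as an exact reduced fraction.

Assign V = (0, 0), R = (1, 0), D = (0, 1) — the answer is frame-independent, so this choice is without loss of generality.
1. M is the midpoint of DR ⇒ M = (1/2, 1/2)
2. X is the centroid of triangle MVD ⇒ X = (1/6, 1/2)
line RX meets VD at Q = (0, 3/5)
X = R + t·(Q−R) with t = 5/6, so RX:XQ = 5/6:1/6

RX:XQ = 5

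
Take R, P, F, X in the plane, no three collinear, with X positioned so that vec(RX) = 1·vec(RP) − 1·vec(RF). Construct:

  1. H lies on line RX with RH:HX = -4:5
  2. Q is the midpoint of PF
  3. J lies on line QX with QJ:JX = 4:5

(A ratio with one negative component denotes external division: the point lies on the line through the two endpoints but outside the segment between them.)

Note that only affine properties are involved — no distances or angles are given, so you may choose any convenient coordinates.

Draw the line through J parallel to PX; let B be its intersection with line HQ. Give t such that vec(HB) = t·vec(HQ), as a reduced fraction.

t = 85/81

Work in coordinates with R = (0, 0), P = (1, 0), F = (0, 1), X = (1, -1).
1. H lies on line RX with RH:HX = -4:5 ⇒ H = (-4, 4)
2. Q is the midpoint of PF ⇒ Q = (1/2, 1/2)
3. J lies on line QX with QJ:JX = 4:5 ⇒ J = (13/18, -1/6)
through J parallel to PX: direction (0, -1); meets HQ at B = (13/18, 53/162)
B = H + t·(Q−H) with t = 85/81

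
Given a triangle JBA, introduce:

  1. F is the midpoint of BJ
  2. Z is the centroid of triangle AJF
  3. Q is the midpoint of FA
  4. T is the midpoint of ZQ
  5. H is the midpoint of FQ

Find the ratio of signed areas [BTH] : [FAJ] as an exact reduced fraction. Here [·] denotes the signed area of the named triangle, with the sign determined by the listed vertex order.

[BTH]:[FAJ] = 1/8

Set J = (0, 0), B = (1, 0), A = (0, 1); any affine frame gives the same invariant.
1. F is the midpoint of BJ ⇒ F = (1/2, 0)
2. Z is the centroid of triangle AJF ⇒ Z = (1/6, 1/3)
3. Q is the midpoint of FA ⇒ Q = (1/4, 1/2)
4. T is the midpoint of ZQ ⇒ T = (5/24, 5/12)
5. H is the midpoint of FQ ⇒ H = (3/8, 1/4)
2·[BTH] = 1/16, 2·[FAJ] = 1/2
[BTH]:[FAJ] = 1/16:1/2 = 1/8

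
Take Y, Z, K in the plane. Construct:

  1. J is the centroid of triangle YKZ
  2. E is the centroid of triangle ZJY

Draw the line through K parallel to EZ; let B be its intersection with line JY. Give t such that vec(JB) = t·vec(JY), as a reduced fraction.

t = -3/2

Choose coordinates Y = (0, 0), Z = (1, 0), K = (0, 1).
1. J is the centroid of triangle YKZ ⇒ J = (1/3, 1/3)
2. E is the centroid of triangle ZJY ⇒ E = (4/9, 1/9)
through K parallel to EZ: direction (5/9, -1/9); meets JY at B = (5/6, 5/6)
B = J + t·(Y−J) with t = -3/2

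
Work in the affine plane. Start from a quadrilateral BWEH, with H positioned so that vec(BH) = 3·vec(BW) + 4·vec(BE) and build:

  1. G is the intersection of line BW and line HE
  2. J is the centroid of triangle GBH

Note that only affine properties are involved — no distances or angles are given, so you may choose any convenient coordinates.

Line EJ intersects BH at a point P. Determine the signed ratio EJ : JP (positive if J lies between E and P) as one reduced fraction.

Set B = (0, 0), W = (1, 0), E = (0, 1), H = (3, 4); any affine frame gives the same invariant.
1. G is the intersection of line BW and line HE ⇒ G = (-1, 0)
2. J is the centroid of triangle GBH ⇒ J = (2/3, 4/3)
line EJ meets BH at P = (6/5, 8/5)
J = E + t·(P−E) with t = 5/9, so EJ:JP = 5/9:4/9

EJ:JP = 5/4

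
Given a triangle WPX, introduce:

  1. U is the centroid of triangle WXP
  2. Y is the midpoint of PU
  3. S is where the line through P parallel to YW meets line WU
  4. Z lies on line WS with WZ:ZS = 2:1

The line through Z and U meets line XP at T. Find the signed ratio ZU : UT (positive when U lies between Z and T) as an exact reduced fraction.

Assign W = (0, 0), P = (1, 0), X = (0, 1) — the answer is frame-independent, so this choice is without loss of generality.
1. U is the centroid of triangle WXP ⇒ U = (1/3, 1/3)
2. Y is the midpoint of PU ⇒ Y = (2/3, 1/6)
3. S is where the line through P parallel to YW meets line WU ⇒ S = (-1/3, -1/3)
4. Z lies on line WS with WZ:ZS = 2:1 ⇒ Z = (-2/9, -2/9)
line ZU meets XP at T = (1/2, 1/2)
U = Z + t·(T−Z) with t = 10/13, so ZU:UT = 10/13:3/13

ZU:UT = 10/3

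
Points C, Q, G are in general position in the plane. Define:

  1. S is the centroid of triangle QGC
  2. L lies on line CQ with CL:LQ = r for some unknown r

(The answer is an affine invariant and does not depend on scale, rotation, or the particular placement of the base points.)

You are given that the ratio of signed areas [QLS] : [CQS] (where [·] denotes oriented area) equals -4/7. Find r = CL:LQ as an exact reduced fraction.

Work in coordinates with C = (0, 0), Q = (1, 0), G = (0, 1).
1. S is the centroid of triangle QGC ⇒ S = (1/3, 1/3)
2. With CL:LQ = r, write λ = r/(r+1) so L = C + λ·(Q−C); L is affine-linear in λ
Every point depending on L is an affine combination of L and λ-independent points, so each such coordinate is linear in λ; the λ² term in each signed area is a multiple of (Q−C)×(Q−C) = 0, so 2·[QLS] and 2·[CQS] are each linear in λ. Evaluating at λ=0 and λ=1:
  2·[QLS] = 1/3·λ − 1/3,   2·[CQS] = 1/3
So [QLS]:[CQS] = (1/3·λ − 1/3) / (1/3). Setting this equal to -4/7:
  1/3·λ − 1/3 = -4/7·(1/3)  ⇒  λ = 3/7
Then r = λ/(1−λ) = (3/7)/(4/7) = 3/4. Check: with r = 3/4, L = (3/7, 0) and [QLS]:[CQS] = -4/7 as required.

r = 3/4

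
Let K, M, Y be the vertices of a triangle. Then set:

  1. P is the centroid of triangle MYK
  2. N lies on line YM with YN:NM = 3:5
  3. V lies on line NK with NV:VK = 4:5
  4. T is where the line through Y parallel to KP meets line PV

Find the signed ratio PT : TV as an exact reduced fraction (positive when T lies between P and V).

PT:TV = -36/31

Assign K = (0, 0), M = (1, 0), Y = (0, 1) — the answer is frame-independent, so this choice is without loss of generality.
1. P is the centroid of triangle MYK ⇒ P = (1/3, 1/3)
2. N lies on line YM with YN:NM = 3:5 ⇒ N = (3/8, 5/8)
3. V lies on line NK with NV:VK = 4:5 ⇒ V = (5/24, 25/72)
4. T is where the line through Y parallel to KP meets line PV ⇒ T = (-17/30, 13/30)
T = P + t·(V−P) with t = 36/5, so PT:TV = t:(1−t) = 36/5:-31/5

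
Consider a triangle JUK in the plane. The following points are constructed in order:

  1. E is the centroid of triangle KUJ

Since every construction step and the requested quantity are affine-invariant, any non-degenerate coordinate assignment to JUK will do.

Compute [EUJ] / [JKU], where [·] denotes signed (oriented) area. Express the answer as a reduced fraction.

Set J = (0, 0), U = (1, 0), K = (0, 1); any affine frame gives the same invariant.
1. E is the centroid of triangle KUJ ⇒ E = (1/3, 1/3)
2·[EUJ] = -1/3, 2·[JKU] = -1
[EUJ]:[JKU] = -1/3:-1 = 1/3

[EUJ]:[JKU] = 1/3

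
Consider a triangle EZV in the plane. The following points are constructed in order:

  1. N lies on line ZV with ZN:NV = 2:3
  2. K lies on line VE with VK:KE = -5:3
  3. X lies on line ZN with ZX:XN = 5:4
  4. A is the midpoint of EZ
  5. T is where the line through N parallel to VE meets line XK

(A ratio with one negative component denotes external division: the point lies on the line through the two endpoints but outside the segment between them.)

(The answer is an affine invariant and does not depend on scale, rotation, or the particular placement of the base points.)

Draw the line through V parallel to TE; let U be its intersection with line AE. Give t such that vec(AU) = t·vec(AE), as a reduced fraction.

t = -6

Assign E = (0, 0), Z = (1, 0), V = (0, 1) — the answer is frame-independent, so this choice is without loss of generality.
1. N lies on line ZV with ZN:NV = 2:3 ⇒ N = (3/5, 2/5)
2. K lies on line VE with VK:KE = -5:3 ⇒ K = (0, -3/2)
3. X lies on line ZN with ZX:XN = 5:4 ⇒ X = (7/9, 2/9)
4. A is the midpoint of EZ ⇒ A = (1/2, 0)
5. T is where the line through N parallel to VE meets line XK ⇒ T = (3/5, -6/35)
through V parallel to TE: direction (-3/5, 6/35); meets AE at U = (7/2, 0)
U = A + t·(E−A) with t = -6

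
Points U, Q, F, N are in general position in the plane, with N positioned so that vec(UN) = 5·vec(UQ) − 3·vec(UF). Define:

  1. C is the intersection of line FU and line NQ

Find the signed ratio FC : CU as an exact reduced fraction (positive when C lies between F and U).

FC:CU = 1/3

Assign U = (0, 0), Q = (1, 0), F = (0, 1), N = (5, -3) — the answer is frame-independent, so this choice is without loss of generality.
1. C is the intersection of line FU and line NQ ⇒ C = (0, 3/4)
C = F + t·(U−F) with t = 1/4, so FC:CU = t:(1−t) = 1/4:3/4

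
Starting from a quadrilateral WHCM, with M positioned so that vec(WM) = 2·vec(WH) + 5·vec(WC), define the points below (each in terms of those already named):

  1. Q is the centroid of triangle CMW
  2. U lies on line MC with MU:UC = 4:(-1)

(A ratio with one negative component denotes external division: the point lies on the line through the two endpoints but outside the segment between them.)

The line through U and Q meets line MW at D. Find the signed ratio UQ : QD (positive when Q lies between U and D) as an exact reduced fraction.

Work in coordinates with W = (0, 0), H = (1, 0), C = (0, 1), M = (2, 5).
1. Q is the centroid of triangle CMW ⇒ Q = (2/3, 2)
2. U lies on line MC with MU:UC = 4:(-1) ⇒ U = (-2/3, -1/3)
line UQ meets MW at D = (10/9, 25/9)
Q = U + t·(D−U) with t = 3/4, so UQ:QD = 3/4:1/4

UQ:QD = 3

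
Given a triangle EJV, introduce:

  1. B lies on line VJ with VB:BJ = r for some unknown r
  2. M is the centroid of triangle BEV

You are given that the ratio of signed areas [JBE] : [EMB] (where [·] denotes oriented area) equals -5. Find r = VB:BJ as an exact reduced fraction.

r = 3/5

Assign E = (0, 0), J = (1, 0), V = (0, 1) — the answer is frame-independent, so this choice is without loss of generality.
1. With VB:BJ = r, write λ = r/(r+1) so B = V + λ·(J−V); B is affine-linear in λ
2. M is the centroid of triangle BEV ⇒ M is an affine combination of earlier points and hence also affine-linear in λ
Every point depending on B is an affine combination of B and λ-independent points, so each such coordinate is linear in λ; the λ² term in each signed area is a multiple of (J−V)×(J−V) = 0, so 2·[JBE] and 2·[EMB] are each linear in λ. Evaluating at λ=0 and λ=1:
  2·[JBE] = −λ + 1,   2·[EMB] = -1/3·λ
So [JBE]:[EMB] = (−λ + 1) / (-1/3·λ). Setting this equal to -5:
  −λ + 1 = -5·(-1/3·λ)  ⇒  λ = 3/8
Then r = λ/(1−λ) = (3/8)/(5/8) = 3/5. Check: with r = 3/5, B = (3/8, 5/8) and [JBE]:[EMB] = -5 as required.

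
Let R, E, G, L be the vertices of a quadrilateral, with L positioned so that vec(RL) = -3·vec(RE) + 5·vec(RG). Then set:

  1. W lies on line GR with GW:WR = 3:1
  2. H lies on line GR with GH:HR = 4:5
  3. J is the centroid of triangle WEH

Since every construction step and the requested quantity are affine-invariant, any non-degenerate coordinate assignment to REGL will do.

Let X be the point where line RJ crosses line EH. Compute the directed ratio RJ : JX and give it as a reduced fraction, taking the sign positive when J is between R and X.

Choose coordinates R = (0, 0), E = (1, 0), G = (0, 1), L = (-3, 5).
1. W lies on line GR with GW:WR = 3:1 ⇒ W = (0, 1/4)
2. H lies on line GR with GH:HR = 4:5 ⇒ H = (0, 5/9)
3. J is the centroid of triangle WEH ⇒ J = (1/3, 29/108)
line RJ meets EH at X = (20/49, 145/441)
J = R + t·(X−R) with t = 49/60, so RJ:JX = 49/60:11/60

RJ:JX = 49/11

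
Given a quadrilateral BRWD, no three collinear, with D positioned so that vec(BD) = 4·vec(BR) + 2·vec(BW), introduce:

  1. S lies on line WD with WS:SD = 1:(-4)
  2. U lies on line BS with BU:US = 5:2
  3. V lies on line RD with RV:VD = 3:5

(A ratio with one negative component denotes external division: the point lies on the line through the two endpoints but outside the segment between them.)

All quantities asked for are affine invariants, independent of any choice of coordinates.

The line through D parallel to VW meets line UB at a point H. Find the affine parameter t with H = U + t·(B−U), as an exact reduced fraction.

t = -376/65

Assign B = (0, 0), R = (1, 0), W = (0, 1), D = (4, 2) — the answer is frame-independent, so this choice is without loss of generality.
1. S lies on line WD with WS:SD = 1:(-4) ⇒ S = (-4/3, 2/3)
2. U lies on line BS with BU:US = 5:2 ⇒ U = (-20/21, 10/21)
3. V lies on line RD with RV:VD = 3:5 ⇒ V = (17/8, 3/4)
through D parallel to VW: direction (-17/8, 1/4); meets UB at H = (-84/13, 42/13)
H = U + t·(B−U) with t = -376/65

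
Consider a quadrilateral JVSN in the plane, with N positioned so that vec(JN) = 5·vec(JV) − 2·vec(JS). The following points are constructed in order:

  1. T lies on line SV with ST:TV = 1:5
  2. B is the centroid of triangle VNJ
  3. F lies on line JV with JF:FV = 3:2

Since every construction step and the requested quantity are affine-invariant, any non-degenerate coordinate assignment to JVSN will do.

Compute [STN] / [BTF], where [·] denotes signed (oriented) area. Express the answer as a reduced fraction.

[STN]:[BTF] = 30/79

Work in coordinates with J = (0, 0), V = (1, 0), S = (0, 1), N = (5, -2).
1. T lies on line SV with ST:TV = 1:5 ⇒ T = (1/6, 5/6)
2. B is the centroid of triangle VNJ ⇒ B = (2, -2/3)
3. F lies on line JV with JF:FV = 3:2 ⇒ F = (3/5, 0)
2·[STN] = 1/3, 2·[BTF] = 79/90
[STN]:[BTF] = 1/3:79/90 = 30/79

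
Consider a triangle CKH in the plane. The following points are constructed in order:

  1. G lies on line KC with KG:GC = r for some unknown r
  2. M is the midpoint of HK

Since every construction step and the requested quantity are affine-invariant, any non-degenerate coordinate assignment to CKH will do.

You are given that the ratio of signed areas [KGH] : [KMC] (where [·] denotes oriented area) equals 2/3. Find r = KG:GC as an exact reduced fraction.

r = -1/4

Work in coordinates with C = (0, 0), K = (1, 0), H = (0, 1).
1. With KG:GC = r, write λ = r/(r+1) so G = K + λ·(C−K); G is affine-linear in λ
2. M is the midpoint of HK ⇒ M = (1/2, 1/2)
Every point depending on G is an affine combination of G and λ-independent points, so each such coordinate is linear in λ; the λ² term in each signed area is a multiple of (C−K)×(C−K) = 0, so 2·[KGH] and 2·[KMC] are each linear in λ. Evaluating at λ=0 and λ=1:
  2·[KGH] = −λ,   2·[KMC] = 1/2
So [KGH]:[KMC] = (−λ) / (1/2). Setting this equal to 2/3:
  −λ = 2/3·(1/2)  ⇒  λ = -1/3
Then r = λ/(1−λ) = (-1/3)/(4/3) = -1/4. Check: with r = -1/4, G = (4/3, 0) and [KGH]:[KMC] = 2/3 as required.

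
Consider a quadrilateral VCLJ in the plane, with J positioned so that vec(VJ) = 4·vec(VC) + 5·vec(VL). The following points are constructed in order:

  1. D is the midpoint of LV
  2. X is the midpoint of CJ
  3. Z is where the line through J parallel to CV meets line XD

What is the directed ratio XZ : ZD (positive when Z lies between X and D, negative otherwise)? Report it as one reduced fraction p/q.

XZ:ZD = -5/9

Assign V = (0, 0), C = (1, 0), L = (0, 1), J = (4, 5) — the answer is frame-independent, so this choice is without loss of generality.
1. D is the midpoint of LV ⇒ D = (0, 1/2)
2. X is the midpoint of CJ ⇒ X = (5/2, 5/2)
3. Z is where the line through J parallel to CV meets line XD ⇒ Z = (45/8, 5)
Z = X + t·(D−X) with t = -5/4, so XZ:ZD = t:(1−t) = -5/4:9/4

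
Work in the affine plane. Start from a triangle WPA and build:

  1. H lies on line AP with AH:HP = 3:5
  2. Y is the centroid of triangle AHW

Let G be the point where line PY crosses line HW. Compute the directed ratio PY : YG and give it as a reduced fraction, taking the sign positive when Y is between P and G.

Choose coordinates W = (0, 0), P = (1, 0), A = (0, 1).
1. H lies on line AP with AH:HP = 3:5 ⇒ H = (3/8, 5/8)
2. Y is the centroid of triangle AHW ⇒ Y = (1/8, 13/24)
line PY meets HW at G = (13/48, 65/144)
Y = P + t·(G−P) with t = 6/5, so PY:YG = 6/5:-1/5

PY:YG = -6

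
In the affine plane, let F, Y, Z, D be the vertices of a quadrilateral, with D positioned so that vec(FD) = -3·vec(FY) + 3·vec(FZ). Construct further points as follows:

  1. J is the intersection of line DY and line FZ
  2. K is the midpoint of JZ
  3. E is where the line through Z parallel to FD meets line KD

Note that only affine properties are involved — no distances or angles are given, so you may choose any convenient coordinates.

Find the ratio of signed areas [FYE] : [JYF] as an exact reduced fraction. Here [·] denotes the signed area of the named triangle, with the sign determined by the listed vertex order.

[FYE]:[JYF] = -16/21

Set F = (0, 0), Y = (1, 0), Z = (0, 1), D = (-3, 3); any affine frame gives the same invariant.
1. J is the intersection of line DY and line FZ ⇒ J = (0, 3/4)
2. K is the midpoint of JZ ⇒ K = (0, 7/8)
3. E is where the line through Z parallel to FD meets line KD ⇒ E = (3/7, 4/7)
2·[FYE] = 4/7, 2·[JYF] = -3/4
[FYE]:[JYF] = 4/7:-3/4 = -16/21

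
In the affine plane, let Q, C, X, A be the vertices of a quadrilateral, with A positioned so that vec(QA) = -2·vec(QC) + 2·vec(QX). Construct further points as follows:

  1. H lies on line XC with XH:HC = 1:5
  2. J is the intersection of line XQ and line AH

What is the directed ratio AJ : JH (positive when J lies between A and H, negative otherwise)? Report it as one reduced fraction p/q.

AJ:JH = 12

Set Q = (0, 0), C = (1, 0), X = (0, 1), A = (-2, 2); any affine frame gives the same invariant.
1. H lies on line XC with XH:HC = 1:5 ⇒ H = (1/6, 5/6)
2. J is the intersection of line XQ and line AH ⇒ J = (0, 12/13)
J = A + t·(H−A) with t = 12/13, so AJ:JH = t:(1−t) = 12/13:1/13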